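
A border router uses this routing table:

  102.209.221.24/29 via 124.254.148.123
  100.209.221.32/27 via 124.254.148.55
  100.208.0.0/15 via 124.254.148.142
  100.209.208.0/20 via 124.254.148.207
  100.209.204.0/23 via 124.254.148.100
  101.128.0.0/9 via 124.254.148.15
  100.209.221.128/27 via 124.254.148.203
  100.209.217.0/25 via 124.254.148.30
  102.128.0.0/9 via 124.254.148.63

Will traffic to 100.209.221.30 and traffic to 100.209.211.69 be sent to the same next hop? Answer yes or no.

100.209.221.30: longest match 100.209.208.0/20 -> 124.254.148.207
100.209.211.69: longest match 100.209.208.0/20 -> 124.254.148.207

yes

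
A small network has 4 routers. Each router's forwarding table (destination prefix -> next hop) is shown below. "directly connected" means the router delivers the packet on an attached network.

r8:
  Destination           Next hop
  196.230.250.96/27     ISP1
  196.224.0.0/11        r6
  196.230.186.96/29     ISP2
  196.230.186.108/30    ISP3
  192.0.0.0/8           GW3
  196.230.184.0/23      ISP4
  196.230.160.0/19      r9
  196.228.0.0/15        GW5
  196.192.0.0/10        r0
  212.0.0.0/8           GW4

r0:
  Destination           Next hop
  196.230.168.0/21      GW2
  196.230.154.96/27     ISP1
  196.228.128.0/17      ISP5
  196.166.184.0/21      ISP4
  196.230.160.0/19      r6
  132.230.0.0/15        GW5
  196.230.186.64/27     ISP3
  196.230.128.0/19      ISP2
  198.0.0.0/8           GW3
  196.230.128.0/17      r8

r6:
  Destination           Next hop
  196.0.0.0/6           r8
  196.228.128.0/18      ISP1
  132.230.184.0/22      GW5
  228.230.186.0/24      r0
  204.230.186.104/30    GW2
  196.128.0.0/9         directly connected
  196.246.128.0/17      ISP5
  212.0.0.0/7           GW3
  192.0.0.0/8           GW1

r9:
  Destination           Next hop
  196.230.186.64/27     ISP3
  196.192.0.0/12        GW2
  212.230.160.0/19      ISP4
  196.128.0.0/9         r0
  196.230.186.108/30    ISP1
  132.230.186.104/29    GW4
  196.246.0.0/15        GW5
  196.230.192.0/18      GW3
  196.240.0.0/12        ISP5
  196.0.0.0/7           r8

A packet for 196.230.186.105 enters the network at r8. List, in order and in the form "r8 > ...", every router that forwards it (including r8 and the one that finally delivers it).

r8 > r9 > r0 > r6

At r8: longest match for 196.230.186.105 is 196.230.160.0/19 -> r9
At r9: longest match for 196.230.186.105 is 196.128.0.0/9 -> r0
At r0: longest match for 196.230.186.105 is 196.230.160.0/19 -> r6
At r6: longest match for 196.230.186.105 is 196.128.0.0/9 -> directly connected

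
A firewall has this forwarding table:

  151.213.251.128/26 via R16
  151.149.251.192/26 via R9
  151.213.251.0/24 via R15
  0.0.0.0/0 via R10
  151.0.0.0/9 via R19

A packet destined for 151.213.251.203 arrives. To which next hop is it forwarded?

Routes whose prefix contains 151.213.251.203:
  0.0.0.0/0 (default, matches everything) -> R10
  151.213.251.0/24 (151.213.251.0 - 151.213.251.255) -> R15
More-specific entries that do NOT match:
  151.213.251.128/26 (151.213.251.128 - 151.213.251.191) does not contain 151.213.251.203
  151.149.251.192/26 (151.149.251.192 - 151.149.251.255) does not contain 151.213.251.203
Longest matching prefix is /24 -> next hop R15.

R15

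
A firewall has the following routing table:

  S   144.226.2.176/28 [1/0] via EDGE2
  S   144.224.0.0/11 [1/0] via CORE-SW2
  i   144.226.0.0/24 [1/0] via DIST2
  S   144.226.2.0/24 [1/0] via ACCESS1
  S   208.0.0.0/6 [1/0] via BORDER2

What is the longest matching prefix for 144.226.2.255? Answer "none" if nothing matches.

Entries matching 144.226.2.255:
  144.224.0.0/11 (144.224.0.0 - 144.255.255.255)
  144.226.2.0/24 (144.226.2.0 - 144.226.2.255)
Most specific is 144.226.2.0/24.

144.226.2.0/24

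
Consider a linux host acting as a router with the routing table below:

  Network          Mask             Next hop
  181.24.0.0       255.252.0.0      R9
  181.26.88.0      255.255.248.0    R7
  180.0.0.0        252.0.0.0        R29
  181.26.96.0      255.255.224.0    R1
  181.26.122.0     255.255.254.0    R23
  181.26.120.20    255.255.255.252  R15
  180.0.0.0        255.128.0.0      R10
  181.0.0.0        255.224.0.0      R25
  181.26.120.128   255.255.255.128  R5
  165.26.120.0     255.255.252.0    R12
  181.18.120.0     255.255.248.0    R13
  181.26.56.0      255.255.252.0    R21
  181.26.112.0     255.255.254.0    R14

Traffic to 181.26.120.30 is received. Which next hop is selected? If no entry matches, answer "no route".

Routes whose prefix contains 181.26.120.30:
  180.0.0.0/6 (180.0.0.0 - 183.255.255.255) -> R29
  181.0.0.0/11 (181.0.0.0 - 181.31.255.255) -> R25
  181.24.0.0/14 (181.24.0.0 - 181.27.255.255) -> R9
  181.26.96.0/19 (181.26.96.0 - 181.26.127.255) -> R1
More-specific entries that do NOT match:
  181.26.120.20/30 (181.26.120.20 - 181.26.120.23) does not contain 181.26.120.30
  181.26.120.128/25 (181.26.120.128 - 181.26.120.255) does not contain 181.26.120.30
  181.26.122.0/23 (181.26.122.0 - 181.26.123.255) does not contain 181.26.120.30
  181.26.112.0/23 (181.26.112.0 - 181.26.113.255) does not contain 181.26.120.30
  165.26.120.0/22 (165.26.120.0 - 165.26.123.255) does not contain 181.26.120.30
  181.26.56.0/22 (181.26.56.0 - 181.26.59.255) does not contain 181.26.120.30
  181.26.88.0/21 (181.26.88.0 - 181.26.95.255) does not contain 181.26.120.30
  181.18.120.0/21 (181.18.120.0 - 181.18.127.255) does not contain 181.26.120.30
Longest matching prefix is /19 -> next hop R1.

R1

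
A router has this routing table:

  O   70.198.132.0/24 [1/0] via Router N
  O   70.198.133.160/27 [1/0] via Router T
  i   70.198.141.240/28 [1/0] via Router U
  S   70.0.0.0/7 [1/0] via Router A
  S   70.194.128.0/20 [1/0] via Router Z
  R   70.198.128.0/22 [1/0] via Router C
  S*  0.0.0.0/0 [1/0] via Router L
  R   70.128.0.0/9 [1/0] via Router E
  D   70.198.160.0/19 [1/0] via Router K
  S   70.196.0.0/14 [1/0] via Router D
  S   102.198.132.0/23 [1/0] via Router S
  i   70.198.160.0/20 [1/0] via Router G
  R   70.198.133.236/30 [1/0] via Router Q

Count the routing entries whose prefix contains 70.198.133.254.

Prefixes containing 70.198.133.254:
  0.0.0.0/0 (default, matches everything)
  70.0.0.0/7 (70.0.0.0 - 71.255.255.255)
  70.128.0.0/9 (70.128.0.0 - 70.255.255.255)
  70.196.0.0/14 (70.196.0.0 - 70.199.255.255)
Total matching entries: 4.

4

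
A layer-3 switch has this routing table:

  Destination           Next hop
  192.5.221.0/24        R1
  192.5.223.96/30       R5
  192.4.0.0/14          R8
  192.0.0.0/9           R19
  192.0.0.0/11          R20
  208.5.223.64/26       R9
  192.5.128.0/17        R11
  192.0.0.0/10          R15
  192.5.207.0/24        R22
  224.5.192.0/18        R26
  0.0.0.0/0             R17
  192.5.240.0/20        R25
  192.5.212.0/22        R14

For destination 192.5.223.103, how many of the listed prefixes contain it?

Prefixes containing 192.5.223.103:
  0.0.0.0/0 (default, matches everything)
  192.0.0.0/9 (192.0.0.0 - 192.127.255.255)
  192.0.0.0/10 (192.0.0.0 - 192.63.255.255)
  192.0.0.0/11 (192.0.0.0 - 192.31.255.255)
  192.4.0.0/14 (192.4.0.0 - 192.7.255.255)
  192.5.128.0/17 (192.5.128.0 - 192.5.255.255)
Total matching entries: 6.

6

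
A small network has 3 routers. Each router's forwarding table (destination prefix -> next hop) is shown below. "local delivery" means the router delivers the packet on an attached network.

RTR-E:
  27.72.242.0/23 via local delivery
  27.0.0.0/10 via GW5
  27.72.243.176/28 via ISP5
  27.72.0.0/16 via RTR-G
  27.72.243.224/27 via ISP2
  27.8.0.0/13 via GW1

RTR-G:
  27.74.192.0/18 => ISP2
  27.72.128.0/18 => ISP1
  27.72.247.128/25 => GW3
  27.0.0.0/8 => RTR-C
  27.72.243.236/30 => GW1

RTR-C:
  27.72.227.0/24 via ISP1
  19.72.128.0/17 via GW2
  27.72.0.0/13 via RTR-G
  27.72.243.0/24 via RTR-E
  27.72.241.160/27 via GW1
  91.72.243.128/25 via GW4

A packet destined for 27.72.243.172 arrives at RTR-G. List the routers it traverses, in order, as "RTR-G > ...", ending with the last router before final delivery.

At RTR-G: longest match for 27.72.243.172 is 27.0.0.0/8 -> RTR-C
At RTR-C: longest match for 27.72.243.172 is 27.72.243.0/24 -> RTR-E
At RTR-E: longest match for 27.72.243.172 is 27.72.242.0/23 -> local delivery

RTR-G > RTR-C > RTR-E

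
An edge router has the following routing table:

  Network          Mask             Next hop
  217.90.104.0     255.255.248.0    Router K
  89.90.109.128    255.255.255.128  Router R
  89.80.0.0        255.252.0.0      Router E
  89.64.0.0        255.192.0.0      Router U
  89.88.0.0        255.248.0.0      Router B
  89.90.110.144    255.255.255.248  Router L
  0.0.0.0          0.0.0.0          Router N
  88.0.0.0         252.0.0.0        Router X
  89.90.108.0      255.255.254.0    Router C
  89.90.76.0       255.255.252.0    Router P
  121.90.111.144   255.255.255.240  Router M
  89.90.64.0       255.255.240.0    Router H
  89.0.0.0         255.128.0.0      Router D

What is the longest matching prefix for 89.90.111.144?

89.88.0.0/13

Entries matching 89.90.111.144:
  0.0.0.0/0 (default, matches everything)
  88.0.0.0/6 (88.0.0.0 - 91.255.255.255)
  89.0.0.0/9 (89.0.0.0 - 89.127.255.255)
  89.64.0.0/10 (89.64.0.0 - 89.127.255.255)
  89.88.0.0/13 (89.88.0.0 - 89.95.255.255)
Most specific is 89.88.0.0/13.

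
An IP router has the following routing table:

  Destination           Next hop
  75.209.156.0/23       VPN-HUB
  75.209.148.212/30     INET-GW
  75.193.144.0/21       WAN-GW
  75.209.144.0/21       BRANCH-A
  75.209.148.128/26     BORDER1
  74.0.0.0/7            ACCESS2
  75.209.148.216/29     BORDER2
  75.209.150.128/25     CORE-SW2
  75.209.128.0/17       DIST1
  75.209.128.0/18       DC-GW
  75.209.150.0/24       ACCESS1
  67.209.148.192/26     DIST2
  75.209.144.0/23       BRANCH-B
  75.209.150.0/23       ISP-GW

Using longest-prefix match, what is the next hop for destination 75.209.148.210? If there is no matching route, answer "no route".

BRANCH-A

Routes whose prefix contains 75.209.148.210:
  74.0.0.0/7 (74.0.0.0 - 75.255.255.255) -> ACCESS2
  75.209.128.0/17 (75.209.128.0 - 75.209.255.255) -> DIST1
  75.209.128.0/18 (75.209.128.0 - 75.209.191.255) -> DC-GW
  75.209.144.0/21 (75.209.144.0 - 75.209.151.255) -> BRANCH-A
More-specific entries that do NOT match:
  75.209.148.212/30 (75.209.148.212 - 75.209.148.215) does not contain 75.209.148.210
  75.209.148.216/29 (75.209.148.216 - 75.209.148.223) does not contain 75.209.148.210
  75.209.148.128/26 (75.209.148.128 - 75.209.148.191) does not contain 75.209.148.210
  67.209.148.192/26 (67.209.148.192 - 67.209.148.255) does not contain 75.209.148.210
  75.209.150.128/25 (75.209.150.128 - 75.209.150.255) does not contain 75.209.148.210
  75.209.150.0/24 (75.209.150.0 - 75.209.150.255) does not contain 75.209.148.210
  75.209.156.0/23 (75.209.156.0 - 75.209.157.255) does not contain 75.209.148.210
  75.209.144.0/23 (75.209.144.0 - 75.209.145.255) does not contain 75.209.148.210
  75.209.150.0/23 (75.209.150.0 - 75.209.151.255) does not contain 75.209.148.210
Longest matching prefix is /21 -> next hop BRANCH-A.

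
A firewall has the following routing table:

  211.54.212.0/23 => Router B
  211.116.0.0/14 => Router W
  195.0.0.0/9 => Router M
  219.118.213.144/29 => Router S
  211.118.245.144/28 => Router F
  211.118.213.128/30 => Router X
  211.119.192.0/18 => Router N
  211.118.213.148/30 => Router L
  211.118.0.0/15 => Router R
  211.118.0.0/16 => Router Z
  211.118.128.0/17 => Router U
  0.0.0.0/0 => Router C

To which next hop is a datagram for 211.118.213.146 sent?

Routes whose prefix contains 211.118.213.146:
  0.0.0.0/0 (default, matches everything) -> Router C
  211.116.0.0/14 (211.116.0.0 - 211.119.255.255) -> Router W
  211.118.0.0/15 (211.118.0.0 - 211.119.255.255) -> Router R
  211.118.0.0/16 (211.118.0.0 - 211.118.255.255) -> Router Z
  211.118.128.0/17 (211.118.128.0 - 211.118.255.255) -> Router U
More-specific entries that do NOT match:
  211.118.213.128/30 (211.118.213.128 - 211.118.213.131) does not contain 211.118.213.146
  211.118.213.148/30 (211.118.213.148 - 211.118.213.151) does not contain 211.118.213.146
  219.118.213.144/29 (219.118.213.144 - 219.118.213.151) does not contain 211.118.213.146
  211.118.245.144/28 (211.118.245.144 - 211.118.245.159) does not contain 211.118.213.146
  211.54.212.0/23 (211.54.212.0 - 211.54.213.255) does not contain 211.118.213.146
  211.119.192.0/18 (211.119.192.0 - 211.119.255.255) does not contain 211.118.213.146
Longest matching prefix is /17 -> next hop Router U.

Router U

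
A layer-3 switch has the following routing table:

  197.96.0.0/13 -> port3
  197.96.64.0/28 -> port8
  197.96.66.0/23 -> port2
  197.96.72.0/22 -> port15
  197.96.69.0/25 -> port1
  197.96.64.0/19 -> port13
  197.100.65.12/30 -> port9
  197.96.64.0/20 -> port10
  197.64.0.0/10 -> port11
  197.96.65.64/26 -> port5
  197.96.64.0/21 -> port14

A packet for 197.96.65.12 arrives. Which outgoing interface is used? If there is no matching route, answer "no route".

port14

Routes whose prefix contains 197.96.65.12:
  197.64.0.0/10 (197.64.0.0 - 197.127.255.255) -> port11
  197.96.0.0/13 (197.96.0.0 - 197.103.255.255) -> port3
  197.96.64.0/19 (197.96.64.0 - 197.96.95.255) -> port13
  197.96.64.0/20 (197.96.64.0 - 197.96.79.255) -> port10
  197.96.64.0/21 (197.96.64.0 - 197.96.71.255) -> port14
More-specific entries that do NOT match:
  197.100.65.12/30 (197.100.65.12 - 197.100.65.15) does not contain 197.96.65.12
  197.96.64.0/28 (197.96.64.0 - 197.96.64.15) does not contain 197.96.65.12
  197.96.65.64/26 (197.96.65.64 - 197.96.65.127) does not contain 197.96.65.12
  197.96.69.0/25 (197.96.69.0 - 197.96.69.127) does not contain 197.96.65.12
  197.96.66.0/23 (197.96.66.0 - 197.96.67.255) does not contain 197.96.65.12
  197.96.72.0/22 (197.96.72.0 - 197.96.75.255) does not contain 197.96.65.12
Longest matching prefix is /21 -> interface port14.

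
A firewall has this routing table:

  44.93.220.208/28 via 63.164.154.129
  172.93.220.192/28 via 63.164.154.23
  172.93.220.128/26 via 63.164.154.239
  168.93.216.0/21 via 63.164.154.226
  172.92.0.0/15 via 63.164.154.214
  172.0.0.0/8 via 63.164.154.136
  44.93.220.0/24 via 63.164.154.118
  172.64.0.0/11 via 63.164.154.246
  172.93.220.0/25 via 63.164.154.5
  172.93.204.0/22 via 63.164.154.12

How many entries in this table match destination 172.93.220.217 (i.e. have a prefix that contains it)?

3

Prefixes containing 172.93.220.217:
  172.0.0.0/8 (172.0.0.0 - 172.255.255.255)
  172.64.0.0/11 (172.64.0.0 - 172.95.255.255)
  172.92.0.0/15 (172.92.0.0 - 172.93.255.255)
Total matching entries: 3.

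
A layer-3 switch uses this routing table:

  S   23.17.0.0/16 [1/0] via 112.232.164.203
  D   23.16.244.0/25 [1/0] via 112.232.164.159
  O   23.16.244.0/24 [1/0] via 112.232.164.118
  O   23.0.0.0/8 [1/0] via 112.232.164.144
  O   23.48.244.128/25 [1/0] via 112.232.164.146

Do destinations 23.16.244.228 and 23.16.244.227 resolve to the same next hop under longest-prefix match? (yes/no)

yes

23.16.244.228: longest match 23.16.244.0/24 -> 112.232.164.118
23.16.244.227: longest match 23.16.244.0/24 -> 112.232.164.118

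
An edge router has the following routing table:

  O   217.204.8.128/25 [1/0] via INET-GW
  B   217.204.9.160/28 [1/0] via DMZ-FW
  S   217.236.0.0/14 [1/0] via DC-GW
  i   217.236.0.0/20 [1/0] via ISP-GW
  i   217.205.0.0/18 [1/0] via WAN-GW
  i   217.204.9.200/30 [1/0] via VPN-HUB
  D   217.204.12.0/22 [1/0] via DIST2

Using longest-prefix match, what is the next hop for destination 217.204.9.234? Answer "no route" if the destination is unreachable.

No entry's prefix contains 217.204.9.234; there is no default route.

no route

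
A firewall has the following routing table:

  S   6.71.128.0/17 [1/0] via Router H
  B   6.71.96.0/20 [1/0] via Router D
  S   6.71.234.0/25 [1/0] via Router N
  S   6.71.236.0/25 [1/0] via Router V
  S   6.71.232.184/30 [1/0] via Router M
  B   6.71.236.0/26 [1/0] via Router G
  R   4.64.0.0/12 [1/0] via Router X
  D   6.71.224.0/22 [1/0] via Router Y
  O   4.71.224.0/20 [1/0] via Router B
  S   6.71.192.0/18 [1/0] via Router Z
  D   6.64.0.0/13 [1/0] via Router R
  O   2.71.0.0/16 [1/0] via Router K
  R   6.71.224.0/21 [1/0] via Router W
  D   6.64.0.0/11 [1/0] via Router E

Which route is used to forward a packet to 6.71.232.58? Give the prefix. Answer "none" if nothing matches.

6.71.192.0/18

Entries matching 6.71.232.58:
  6.64.0.0/11 (6.64.0.0 - 6.95.255.255)
  6.64.0.0/13 (6.64.0.0 - 6.71.255.255)
  6.71.128.0/17 (6.71.128.0 - 6.71.255.255)
  6.71.192.0/18 (6.71.192.0 - 6.71.255.255)
Most specific is 6.71.192.0/18.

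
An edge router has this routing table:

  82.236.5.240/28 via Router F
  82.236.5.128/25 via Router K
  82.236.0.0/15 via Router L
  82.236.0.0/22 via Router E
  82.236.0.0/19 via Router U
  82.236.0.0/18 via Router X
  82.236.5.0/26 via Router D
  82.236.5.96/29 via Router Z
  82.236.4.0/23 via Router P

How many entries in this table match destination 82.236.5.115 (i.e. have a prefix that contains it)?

4

Prefixes containing 82.236.5.115:
  82.236.0.0/15 (82.236.0.0 - 82.237.255.255)
  82.236.0.0/18 (82.236.0.0 - 82.236.63.255)
  82.236.0.0/19 (82.236.0.0 - 82.236.31.255)
  82.236.4.0/23 (82.236.4.0 - 82.236.5.255)
Total matching entries: 4.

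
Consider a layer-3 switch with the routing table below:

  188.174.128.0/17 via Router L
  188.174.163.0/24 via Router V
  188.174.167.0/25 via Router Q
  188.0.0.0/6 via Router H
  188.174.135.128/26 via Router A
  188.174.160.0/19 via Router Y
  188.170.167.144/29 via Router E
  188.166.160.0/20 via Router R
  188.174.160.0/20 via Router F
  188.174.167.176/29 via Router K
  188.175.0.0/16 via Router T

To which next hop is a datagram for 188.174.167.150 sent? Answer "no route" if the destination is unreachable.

Router F

Routes whose prefix contains 188.174.167.150:
  188.0.0.0/6 (188.0.0.0 - 191.255.255.255) -> Router H
  188.174.128.0/17 (188.174.128.0 - 188.174.255.255) -> Router L
  188.174.160.0/19 (188.174.160.0 - 188.174.191.255) -> Router Y
  188.174.160.0/20 (188.174.160.0 - 188.174.175.255) -> Router F
More-specific entries that do NOT match:
  188.170.167.144/29 (188.170.167.144 - 188.170.167.151) does not contain 188.174.167.150
  188.174.167.176/29 (188.174.167.176 - 188.174.167.183) does not contain 188.174.167.150
  188.174.135.128/26 (188.174.135.128 - 188.174.135.191) does not contain 188.174.167.150
  188.174.167.0/25 (188.174.167.0 - 188.174.167.127) does not contain 188.174.167.150
  188.174.163.0/24 (188.174.163.0 - 188.174.163.255) does not contain 188.174.167.150
Longest matching prefix is /20 -> next hop Router F.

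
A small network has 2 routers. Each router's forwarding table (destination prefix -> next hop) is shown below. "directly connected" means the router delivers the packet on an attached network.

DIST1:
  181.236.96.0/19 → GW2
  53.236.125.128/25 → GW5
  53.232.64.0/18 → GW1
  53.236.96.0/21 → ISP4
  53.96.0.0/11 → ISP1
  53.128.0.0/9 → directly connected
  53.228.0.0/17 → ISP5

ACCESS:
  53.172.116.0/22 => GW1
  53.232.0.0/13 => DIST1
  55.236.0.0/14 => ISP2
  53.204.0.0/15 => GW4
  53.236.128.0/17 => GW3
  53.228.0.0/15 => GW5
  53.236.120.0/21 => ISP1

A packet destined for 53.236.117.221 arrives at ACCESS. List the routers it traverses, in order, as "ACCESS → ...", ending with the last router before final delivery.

ACCESS → DIST1

At ACCESS: longest match for 53.236.117.221 is 53.232.0.0/13 -> DIST1
At DIST1: longest match for 53.236.117.221 is 53.128.0.0/9 -> directly connected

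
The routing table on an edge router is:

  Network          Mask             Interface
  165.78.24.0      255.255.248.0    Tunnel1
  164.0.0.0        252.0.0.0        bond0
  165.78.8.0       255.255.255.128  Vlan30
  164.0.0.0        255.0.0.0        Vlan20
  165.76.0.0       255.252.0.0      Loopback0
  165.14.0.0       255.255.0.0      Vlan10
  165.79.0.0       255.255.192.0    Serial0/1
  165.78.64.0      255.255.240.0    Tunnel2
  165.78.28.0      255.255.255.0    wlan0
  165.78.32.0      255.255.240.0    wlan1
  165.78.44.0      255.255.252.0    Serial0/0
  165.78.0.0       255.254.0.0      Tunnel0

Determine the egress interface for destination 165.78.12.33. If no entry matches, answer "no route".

Routes whose prefix contains 165.78.12.33:
  164.0.0.0/6 (164.0.0.0 - 167.255.255.255) -> bond0
  165.76.0.0/14 (165.76.0.0 - 165.79.255.255) -> Loopback0
  165.78.0.0/15 (165.78.0.0 - 165.79.255.255) -> Tunnel0
More-specific entries that do NOT match:
  165.78.8.0/25 (165.78.8.0 - 165.78.8.127) does not contain 165.78.12.33
  165.78.28.0/24 (165.78.28.0 - 165.78.28.255) does not contain 165.78.12.33
  165.78.44.0/22 (165.78.44.0 - 165.78.47.255) does not contain 165.78.12.33
  165.78.24.0/21 (165.78.24.0 - 165.78.31.255) does not contain 165.78.12.33
  165.78.64.0/20 (165.78.64.0 - 165.78.79.255) does not contain 165.78.12.33
  165.78.32.0/20 (165.78.32.0 - 165.78.47.255) does not contain 165.78.12.33
  165.79.0.0/18 (165.79.0.0 - 165.79.63.255) does not contain 165.78.12.33
  165.14.0.0/16 (165.14.0.0 - 165.14.255.255) does not contain 165.78.12.33
Longest matching prefix is /15 -> interface Tunnel0.

Tunnel0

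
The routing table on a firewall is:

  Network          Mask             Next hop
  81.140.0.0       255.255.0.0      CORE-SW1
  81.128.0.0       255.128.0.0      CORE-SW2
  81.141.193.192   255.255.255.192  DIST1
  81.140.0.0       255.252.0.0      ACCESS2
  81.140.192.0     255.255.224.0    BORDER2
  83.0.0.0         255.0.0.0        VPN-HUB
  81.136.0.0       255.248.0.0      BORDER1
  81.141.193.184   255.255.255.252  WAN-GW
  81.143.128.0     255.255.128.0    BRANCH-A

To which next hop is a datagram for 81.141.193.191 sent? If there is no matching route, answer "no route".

Routes whose prefix contains 81.141.193.191:
  81.128.0.0/9 (81.128.0.0 - 81.255.255.255) -> CORE-SW2
  81.136.0.0/13 (81.136.0.0 - 81.143.255.255) -> BORDER1
  81.140.0.0/14 (81.140.0.0 - 81.143.255.255) -> ACCESS2
More-specific entries that do NOT match:
  81.141.193.184/30 (81.141.193.184 - 81.141.193.187) does not contain 81.141.193.191
  81.141.193.192/26 (81.141.193.192 - 81.141.193.255) does not contain 81.141.193.191
  81.140.192.0/19 (81.140.192.0 - 81.140.223.255) does not contain 81.141.193.191
  81.143.128.0/17 (81.143.128.0 - 81.143.255.255) does not contain 81.141.193.191
  81.140.0.0/16 (81.140.0.0 - 81.140.255.255) does not contain 81.141.193.191
Longest matching prefix is /14 -> next hop ACCESS2.

ACCESS2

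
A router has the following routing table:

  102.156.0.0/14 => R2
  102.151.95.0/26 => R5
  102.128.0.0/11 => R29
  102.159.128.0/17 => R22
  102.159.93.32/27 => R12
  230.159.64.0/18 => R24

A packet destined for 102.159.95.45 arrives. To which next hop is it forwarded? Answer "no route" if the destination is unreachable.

R2

Routes whose prefix contains 102.159.95.45:
  102.128.0.0/11 (102.128.0.0 - 102.159.255.255) -> R29
  102.156.0.0/14 (102.156.0.0 - 102.159.255.255) -> R2
More-specific entries that do NOT match:
  102.159.93.32/27 (102.159.93.32 - 102.159.93.63) does not contain 102.159.95.45
  102.151.95.0/26 (102.151.95.0 - 102.151.95.63) does not contain 102.159.95.45
  230.159.64.0/18 (230.159.64.0 - 230.159.127.255) does not contain 102.159.95.45
  102.159.128.0/17 (102.159.128.0 - 102.159.255.255) does not contain 102.159.95.45
Longest matching prefix is /14 -> next hop R2.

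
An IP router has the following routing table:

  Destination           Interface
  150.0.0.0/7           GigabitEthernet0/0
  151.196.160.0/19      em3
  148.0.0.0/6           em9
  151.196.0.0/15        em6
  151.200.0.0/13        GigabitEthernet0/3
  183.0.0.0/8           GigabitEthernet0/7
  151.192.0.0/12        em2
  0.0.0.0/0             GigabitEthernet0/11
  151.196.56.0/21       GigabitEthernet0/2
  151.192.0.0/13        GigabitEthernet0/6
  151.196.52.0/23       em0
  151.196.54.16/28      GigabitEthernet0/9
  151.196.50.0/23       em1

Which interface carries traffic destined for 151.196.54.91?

Routes whose prefix contains 151.196.54.91:
  0.0.0.0/0 (default, matches everything) -> GigabitEthernet0/11
  148.0.0.0/6 (148.0.0.0 - 151.255.255.255) -> em9
  150.0.0.0/7 (150.0.0.0 - 151.255.255.255) -> GigabitEthernet0/0
  151.192.0.0/12 (151.192.0.0 - 151.207.255.255) -> em2
  151.192.0.0/13 (151.192.0.0 - 151.199.255.255) -> GigabitEthernet0/6
  151.196.0.0/15 (151.196.0.0 - 151.197.255.255) -> em6
More-specific entries that do NOT match:
  151.196.54.16/28 (151.196.54.16 - 151.196.54.31) does not contain 151.196.54.91
  151.196.52.0/23 (151.196.52.0 - 151.196.53.255) does not contain 151.196.54.91
  151.196.50.0/23 (151.196.50.0 - 151.196.51.255) does not contain 151.196.54.91
  151.196.56.0/21 (151.196.56.0 - 151.196.63.255) does not contain 151.196.54.91
  151.196.160.0/19 (151.196.160.0 - 151.196.191.255) does not contain 151.196.54.91
Longest matching prefix is /15 -> interface em6.

em6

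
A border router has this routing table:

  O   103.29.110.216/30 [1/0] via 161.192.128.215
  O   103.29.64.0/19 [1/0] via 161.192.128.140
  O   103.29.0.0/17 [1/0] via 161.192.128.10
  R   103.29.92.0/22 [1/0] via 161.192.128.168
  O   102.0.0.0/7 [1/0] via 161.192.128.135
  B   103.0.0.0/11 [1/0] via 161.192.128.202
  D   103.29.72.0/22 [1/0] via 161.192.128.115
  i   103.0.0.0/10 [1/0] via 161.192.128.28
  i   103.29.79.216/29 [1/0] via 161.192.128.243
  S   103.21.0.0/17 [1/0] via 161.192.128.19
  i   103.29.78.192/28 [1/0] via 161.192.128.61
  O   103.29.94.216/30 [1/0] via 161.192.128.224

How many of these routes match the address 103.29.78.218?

5

Prefixes containing 103.29.78.218:
  102.0.0.0/7 (102.0.0.0 - 103.255.255.255)
  103.0.0.0/10 (103.0.0.0 - 103.63.255.255)
  103.0.0.0/11 (103.0.0.0 - 103.31.255.255)
  103.29.0.0/17 (103.29.0.0 - 103.29.127.255)
  103.29.64.0/19 (103.29.64.0 - 103.29.95.255)
Total matching entries: 5.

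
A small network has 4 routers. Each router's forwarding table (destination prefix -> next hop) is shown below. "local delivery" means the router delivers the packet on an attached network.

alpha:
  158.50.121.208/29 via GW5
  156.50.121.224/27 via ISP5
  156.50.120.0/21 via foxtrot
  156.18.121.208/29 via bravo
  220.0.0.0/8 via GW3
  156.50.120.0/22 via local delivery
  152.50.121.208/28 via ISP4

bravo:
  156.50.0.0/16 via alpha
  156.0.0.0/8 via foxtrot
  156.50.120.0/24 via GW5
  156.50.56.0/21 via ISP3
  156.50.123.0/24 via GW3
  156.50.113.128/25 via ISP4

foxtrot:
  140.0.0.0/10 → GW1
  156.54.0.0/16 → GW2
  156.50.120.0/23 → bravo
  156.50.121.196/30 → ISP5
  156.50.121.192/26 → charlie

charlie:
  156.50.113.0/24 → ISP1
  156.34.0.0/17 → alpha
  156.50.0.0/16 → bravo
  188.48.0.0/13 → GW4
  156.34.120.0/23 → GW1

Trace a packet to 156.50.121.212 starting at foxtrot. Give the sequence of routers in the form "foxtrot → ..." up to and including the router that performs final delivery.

foxtrot → charlie → bravo → alpha

At foxtrot: longest match for 156.50.121.212 is 156.50.121.192/26 -> charlie
At charlie: longest match for 156.50.121.212 is 156.50.0.0/16 -> bravo
At bravo: longest match for 156.50.121.212 is 156.50.0.0/16 -> alpha
At alpha: longest match for 156.50.121.212 is 156.50.120.0/22 -> local delivery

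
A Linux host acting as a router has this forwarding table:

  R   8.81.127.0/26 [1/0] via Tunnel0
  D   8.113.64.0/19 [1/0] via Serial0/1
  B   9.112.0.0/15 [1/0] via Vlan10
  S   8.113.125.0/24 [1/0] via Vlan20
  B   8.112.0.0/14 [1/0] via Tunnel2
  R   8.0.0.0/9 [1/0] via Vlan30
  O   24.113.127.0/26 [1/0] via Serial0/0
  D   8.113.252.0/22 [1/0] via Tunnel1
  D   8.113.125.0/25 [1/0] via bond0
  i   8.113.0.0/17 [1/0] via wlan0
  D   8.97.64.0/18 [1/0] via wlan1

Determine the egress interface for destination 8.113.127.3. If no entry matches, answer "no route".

Routes whose prefix contains 8.113.127.3:
  8.0.0.0/9 (8.0.0.0 - 8.127.255.255) -> Vlan30
  8.112.0.0/14 (8.112.0.0 - 8.115.255.255) -> Tunnel2
  8.113.0.0/17 (8.113.0.0 - 8.113.127.255) -> wlan0
More-specific entries that do NOT match:
  8.81.127.0/26 (8.81.127.0 - 8.81.127.63) does not contain 8.113.127.3
  24.113.127.0/26 (24.113.127.0 - 24.113.127.63) does not contain 8.113.127.3
  8.113.125.0/25 (8.113.125.0 - 8.113.125.127) does not contain 8.113.127.3
  8.113.125.0/24 (8.113.125.0 - 8.113.125.255) does not contain 8.113.127.3
  8.113.252.0/22 (8.113.252.0 - 8.113.255.255) does not contain 8.113.127.3
  8.113.64.0/19 (8.113.64.0 - 8.113.95.255) does not contain 8.113.127.3
  8.97.64.0/18 (8.97.64.0 - 8.97.127.255) does not contain 8.113.127.3
Longest matching prefix is /17 -> interface wlan0.

wlan0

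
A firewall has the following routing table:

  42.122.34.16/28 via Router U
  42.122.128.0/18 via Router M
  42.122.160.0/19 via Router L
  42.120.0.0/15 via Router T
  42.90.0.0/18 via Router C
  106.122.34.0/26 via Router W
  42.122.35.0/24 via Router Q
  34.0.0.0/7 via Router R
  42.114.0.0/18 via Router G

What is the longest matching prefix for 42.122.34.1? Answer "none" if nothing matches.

42.122.34.1 is outside every listed prefix and there is no default route.

none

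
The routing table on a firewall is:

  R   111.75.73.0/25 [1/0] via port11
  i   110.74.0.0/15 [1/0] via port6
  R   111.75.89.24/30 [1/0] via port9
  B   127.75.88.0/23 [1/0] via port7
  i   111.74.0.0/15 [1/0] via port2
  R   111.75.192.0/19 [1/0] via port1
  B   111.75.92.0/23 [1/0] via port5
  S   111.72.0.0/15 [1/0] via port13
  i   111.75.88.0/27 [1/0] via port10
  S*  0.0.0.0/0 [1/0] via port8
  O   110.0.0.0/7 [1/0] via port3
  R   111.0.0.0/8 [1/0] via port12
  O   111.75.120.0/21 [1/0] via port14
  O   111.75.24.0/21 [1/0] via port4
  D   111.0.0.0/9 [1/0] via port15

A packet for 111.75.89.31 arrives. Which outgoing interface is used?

Routes whose prefix contains 111.75.89.31:
  0.0.0.0/0 (default, matches everything) -> port8
  110.0.0.0/7 (110.0.0.0 - 111.255.255.255) -> port3
  111.0.0.0/8 (111.0.0.0 - 111.255.255.255) -> port12
  111.0.0.0/9 (111.0.0.0 - 111.127.255.255) -> port15
  111.74.0.0/15 (111.74.0.0 - 111.75.255.255) -> port2
More-specific entries that do NOT match:
  111.75.89.24/30 (111.75.89.24 - 111.75.89.27) does not contain 111.75.89.31
  111.75.88.0/27 (111.75.88.0 - 111.75.88.31) does not contain 111.75.89.31
  111.75.73.0/25 (111.75.73.0 - 111.75.73.127) does not contain 111.75.89.31
  127.75.88.0/23 (127.75.88.0 - 127.75.89.255) does not contain 111.75.89.31
  111.75.92.0/23 (111.75.92.0 - 111.75.93.255) does not contain 111.75.89.31
  111.75.120.0/21 (111.75.120.0 - 111.75.127.255) does not contain 111.75.89.31
  111.75.24.0/21 (111.75.24.0 - 111.75.31.255) does not contain 111.75.89.31
  111.75.192.0/19 (111.75.192.0 - 111.75.223.255) does not contain 111.75.89.31
Longest matching prefix is /15 -> interface port2.

port2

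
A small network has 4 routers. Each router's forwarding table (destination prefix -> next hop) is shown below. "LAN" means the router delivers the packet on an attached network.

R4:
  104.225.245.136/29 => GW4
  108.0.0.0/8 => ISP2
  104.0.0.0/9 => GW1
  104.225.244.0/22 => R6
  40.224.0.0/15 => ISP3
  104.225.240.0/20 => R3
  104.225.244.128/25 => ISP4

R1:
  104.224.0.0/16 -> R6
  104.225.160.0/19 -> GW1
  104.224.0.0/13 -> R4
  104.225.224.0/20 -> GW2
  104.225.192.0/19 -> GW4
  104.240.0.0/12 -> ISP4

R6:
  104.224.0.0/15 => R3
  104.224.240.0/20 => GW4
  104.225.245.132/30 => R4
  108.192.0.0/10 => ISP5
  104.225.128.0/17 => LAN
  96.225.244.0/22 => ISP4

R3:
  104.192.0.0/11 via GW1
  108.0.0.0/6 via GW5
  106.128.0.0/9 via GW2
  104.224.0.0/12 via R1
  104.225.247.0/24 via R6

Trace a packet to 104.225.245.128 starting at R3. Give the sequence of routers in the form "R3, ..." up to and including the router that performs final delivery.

At R3: longest match for 104.225.245.128 is 104.224.0.0/12 -> R1
At R1: longest match for 104.225.245.128 is 104.224.0.0/13 -> R4
At R4: longest match for 104.225.245.128 is 104.225.244.0/22 -> R6
At R6: longest match for 104.225.245.128 is 104.225.128.0/17 -> LAN

R3, R1, R4, R6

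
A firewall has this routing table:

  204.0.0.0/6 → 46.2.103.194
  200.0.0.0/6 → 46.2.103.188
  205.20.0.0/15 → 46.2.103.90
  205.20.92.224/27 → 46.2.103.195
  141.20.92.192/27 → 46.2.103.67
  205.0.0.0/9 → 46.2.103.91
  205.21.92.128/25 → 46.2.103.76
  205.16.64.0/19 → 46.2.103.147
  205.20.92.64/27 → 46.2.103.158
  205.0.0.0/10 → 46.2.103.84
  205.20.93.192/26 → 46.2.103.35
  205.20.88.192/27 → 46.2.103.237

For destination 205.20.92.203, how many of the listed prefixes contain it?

4

Prefixes containing 205.20.92.203:
  204.0.0.0/6 (204.0.0.0 - 207.255.255.255)
  205.0.0.0/9 (205.0.0.0 - 205.127.255.255)
  205.0.0.0/10 (205.0.0.0 - 205.63.255.255)
  205.20.0.0/15 (205.20.0.0 - 205.21.255.255)
Total matching entries: 4.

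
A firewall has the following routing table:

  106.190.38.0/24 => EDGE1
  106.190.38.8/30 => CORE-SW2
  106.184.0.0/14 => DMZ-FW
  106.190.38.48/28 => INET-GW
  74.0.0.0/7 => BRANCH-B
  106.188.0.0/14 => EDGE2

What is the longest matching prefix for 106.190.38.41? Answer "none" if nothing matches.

Entries matching 106.190.38.41:
  106.188.0.0/14 (106.188.0.0 - 106.191.255.255)
  106.190.38.0/24 (106.190.38.0 - 106.190.38.255)
Most specific is 106.190.38.0/24.

106.190.38.0/24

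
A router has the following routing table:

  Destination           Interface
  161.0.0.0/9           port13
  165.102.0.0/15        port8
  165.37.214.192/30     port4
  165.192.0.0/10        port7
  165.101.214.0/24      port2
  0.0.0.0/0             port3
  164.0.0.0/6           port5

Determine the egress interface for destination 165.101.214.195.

Routes whose prefix contains 165.101.214.195:
  0.0.0.0/0 (default, matches everything) -> port3
  164.0.0.0/6 (164.0.0.0 - 167.255.255.255) -> port5
  165.101.214.0/24 (165.101.214.0 - 165.101.214.255) -> port2
More-specific entries that do NOT match:
  165.37.214.192/30 (165.37.214.192 - 165.37.214.195) does not contain 165.101.214.195
Longest matching prefix is /24 -> interface port2.

port2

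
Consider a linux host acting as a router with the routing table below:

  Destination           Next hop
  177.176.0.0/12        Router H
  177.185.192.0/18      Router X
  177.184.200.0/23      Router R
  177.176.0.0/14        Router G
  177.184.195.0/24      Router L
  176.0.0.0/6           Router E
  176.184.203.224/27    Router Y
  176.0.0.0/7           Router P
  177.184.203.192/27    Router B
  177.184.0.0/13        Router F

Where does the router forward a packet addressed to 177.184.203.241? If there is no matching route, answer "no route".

Routes whose prefix contains 177.184.203.241:
  176.0.0.0/6 (176.0.0.0 - 179.255.255.255) -> Router E
  176.0.0.0/7 (176.0.0.0 - 177.255.255.255) -> Router P
  177.176.0.0/12 (177.176.0.0 - 177.191.255.255) -> Router H
  177.184.0.0/13 (177.184.0.0 - 177.191.255.255) -> Router F
More-specific entries that do NOT match:
  176.184.203.224/27 (176.184.203.224 - 176.184.203.255) does not contain 177.184.203.241
  177.184.203.192/27 (177.184.203.192 - 177.184.203.223) does not contain 177.184.203.241
  177.184.195.0/24 (177.184.195.0 - 177.184.195.255) does not contain 177.184.203.241
  177.184.200.0/23 (177.184.200.0 - 177.184.201.255) does not contain 177.184.203.241
  177.185.192.0/18 (177.185.192.0 - 177.185.255.255) does not contain 177.184.203.241
  177.176.0.0/14 (177.176.0.0 - 177.179.255.255) does not contain 177.184.203.241
Longest matching prefix is /13 -> next hop Router F.

Router F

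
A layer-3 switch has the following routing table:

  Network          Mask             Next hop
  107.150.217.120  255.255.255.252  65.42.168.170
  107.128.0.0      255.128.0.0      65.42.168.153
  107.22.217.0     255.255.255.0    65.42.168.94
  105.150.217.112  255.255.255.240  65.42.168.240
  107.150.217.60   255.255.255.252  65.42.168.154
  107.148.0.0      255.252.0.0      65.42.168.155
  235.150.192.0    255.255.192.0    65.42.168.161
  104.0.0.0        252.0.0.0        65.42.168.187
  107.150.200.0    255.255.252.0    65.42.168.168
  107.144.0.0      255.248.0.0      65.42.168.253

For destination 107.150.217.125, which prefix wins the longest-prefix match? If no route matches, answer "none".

Entries matching 107.150.217.125:
  104.0.0.0/6 (104.0.0.0 - 107.255.255.255)
  107.128.0.0/9 (107.128.0.0 - 107.255.255.255)
  107.144.0.0/13 (107.144.0.0 - 107.151.255.255)
  107.148.0.0/14 (107.148.0.0 - 107.151.255.255)
Most specific is 107.148.0.0/14.

107.148.0.0/14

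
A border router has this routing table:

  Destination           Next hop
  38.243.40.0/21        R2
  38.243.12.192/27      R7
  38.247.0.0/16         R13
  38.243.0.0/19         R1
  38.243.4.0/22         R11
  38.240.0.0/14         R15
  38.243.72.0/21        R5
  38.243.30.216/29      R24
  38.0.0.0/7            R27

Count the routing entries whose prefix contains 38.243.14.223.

Prefixes containing 38.243.14.223:
  38.0.0.0/7 (38.0.0.0 - 39.255.255.255)
  38.240.0.0/14 (38.240.0.0 - 38.243.255.255)
  38.243.0.0/19 (38.243.0.0 - 38.243.31.255)
Total matching entries: 3.

3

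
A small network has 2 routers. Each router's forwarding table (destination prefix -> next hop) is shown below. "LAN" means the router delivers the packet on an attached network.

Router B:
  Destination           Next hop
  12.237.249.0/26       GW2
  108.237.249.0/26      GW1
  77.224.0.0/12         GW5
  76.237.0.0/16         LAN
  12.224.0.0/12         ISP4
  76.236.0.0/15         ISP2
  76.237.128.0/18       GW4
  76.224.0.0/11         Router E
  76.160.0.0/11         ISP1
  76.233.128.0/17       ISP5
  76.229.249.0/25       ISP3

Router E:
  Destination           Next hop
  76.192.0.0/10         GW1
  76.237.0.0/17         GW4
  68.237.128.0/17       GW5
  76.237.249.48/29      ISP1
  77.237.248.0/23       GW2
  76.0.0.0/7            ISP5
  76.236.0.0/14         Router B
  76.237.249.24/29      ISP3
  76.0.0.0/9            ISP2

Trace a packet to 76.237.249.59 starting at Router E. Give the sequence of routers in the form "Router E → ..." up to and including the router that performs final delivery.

Router E → Router B

At Router E: longest match for 76.237.249.59 is 76.236.0.0/14 -> Router B
At Router B: longest match for 76.237.249.59 is 76.237.0.0/16 -> LAN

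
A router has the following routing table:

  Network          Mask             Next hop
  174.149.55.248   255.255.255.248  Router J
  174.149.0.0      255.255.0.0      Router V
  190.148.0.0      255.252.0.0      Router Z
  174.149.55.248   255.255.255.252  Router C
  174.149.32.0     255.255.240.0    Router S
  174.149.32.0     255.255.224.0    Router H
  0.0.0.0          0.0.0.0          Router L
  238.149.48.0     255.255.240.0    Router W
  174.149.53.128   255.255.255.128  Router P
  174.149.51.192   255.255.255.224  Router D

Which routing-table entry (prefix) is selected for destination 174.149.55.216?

174.149.32.0/19

Entries matching 174.149.55.216:
  0.0.0.0/0 (default, matches everything)
  174.149.0.0/16 (174.149.0.0 - 174.149.255.255)
  174.149.32.0/19 (174.149.32.0 - 174.149.63.255)
Most specific is 174.149.32.0/19.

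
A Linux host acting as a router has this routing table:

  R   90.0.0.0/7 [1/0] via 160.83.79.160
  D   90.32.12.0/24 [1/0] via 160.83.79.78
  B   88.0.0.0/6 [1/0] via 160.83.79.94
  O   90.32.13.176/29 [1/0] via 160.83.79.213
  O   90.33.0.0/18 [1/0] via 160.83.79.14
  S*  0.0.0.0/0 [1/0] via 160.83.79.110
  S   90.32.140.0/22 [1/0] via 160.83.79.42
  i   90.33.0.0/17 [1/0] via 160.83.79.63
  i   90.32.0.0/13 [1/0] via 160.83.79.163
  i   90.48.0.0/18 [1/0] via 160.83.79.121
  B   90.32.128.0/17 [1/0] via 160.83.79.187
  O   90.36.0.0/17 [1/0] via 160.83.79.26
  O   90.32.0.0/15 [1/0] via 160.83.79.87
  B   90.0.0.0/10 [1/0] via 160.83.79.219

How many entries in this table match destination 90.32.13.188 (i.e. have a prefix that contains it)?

6

Prefixes containing 90.32.13.188:
  0.0.0.0/0 (default, matches everything)
  88.0.0.0/6 (88.0.0.0 - 91.255.255.255)
  90.0.0.0/7 (90.0.0.0 - 91.255.255.255)
  90.0.0.0/10 (90.0.0.0 - 90.63.255.255)
  90.32.0.0/13 (90.32.0.0 - 90.39.255.255)
  90.32.0.0/15 (90.32.0.0 - 90.33.255.255)
Total matching entries: 6.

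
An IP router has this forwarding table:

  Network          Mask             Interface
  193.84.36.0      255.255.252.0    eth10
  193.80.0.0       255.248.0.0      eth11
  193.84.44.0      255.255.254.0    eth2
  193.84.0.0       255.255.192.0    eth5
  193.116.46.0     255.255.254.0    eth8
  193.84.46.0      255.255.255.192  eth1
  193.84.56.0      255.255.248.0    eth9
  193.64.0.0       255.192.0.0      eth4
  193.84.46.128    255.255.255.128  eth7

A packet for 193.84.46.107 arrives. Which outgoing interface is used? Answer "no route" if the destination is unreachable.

Routes whose prefix contains 193.84.46.107:
  193.64.0.0/10 (193.64.0.0 - 193.127.255.255) -> eth4
  193.80.0.0/13 (193.80.0.0 - 193.87.255.255) -> eth11
  193.84.0.0/18 (193.84.0.0 - 193.84.63.255) -> eth5
More-specific entries that do NOT match:
  193.84.46.0/26 (193.84.46.0 - 193.84.46.63) does not contain 193.84.46.107
  193.84.46.128/25 (193.84.46.128 - 193.84.46.255) does not contain 193.84.46.107
  193.84.44.0/23 (193.84.44.0 - 193.84.45.255) does not contain 193.84.46.107
  193.116.46.0/23 (193.116.46.0 - 193.116.47.255) does not contain 193.84.46.107
  193.84.36.0/22 (193.84.36.0 - 193.84.39.255) does not contain 193.84.46.107
  193.84.56.0/21 (193.84.56.0 - 193.84.63.255) does not contain 193.84.46.107
Longest matching prefix is /18 -> interface eth5.

eth5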